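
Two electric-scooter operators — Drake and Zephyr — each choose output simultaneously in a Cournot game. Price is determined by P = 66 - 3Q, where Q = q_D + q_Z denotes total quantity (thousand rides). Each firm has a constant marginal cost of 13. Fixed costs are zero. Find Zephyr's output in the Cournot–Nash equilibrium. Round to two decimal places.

A representative firm's profit is π_i = q_i(66 - 3Q) - 13q_i.
First-order condition (treating rivals' output as given): 53 - 6q_i - 3q_j = 0.
With identical firms every q_j equals q_i, so q_j = q_i and 53 = 9q_i, giving q_i = 53/9.

5.89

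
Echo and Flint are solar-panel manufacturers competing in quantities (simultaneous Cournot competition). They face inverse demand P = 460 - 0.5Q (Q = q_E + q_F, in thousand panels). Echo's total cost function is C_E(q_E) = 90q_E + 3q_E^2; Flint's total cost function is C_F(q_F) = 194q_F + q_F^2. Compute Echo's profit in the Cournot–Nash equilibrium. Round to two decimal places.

Echo's profit: π_E = (460 - 0.5Q)q_E - (90q_E + 3q_E²). Setting ∂π_E/∂q_E = 0: 370 - 7q_E - (1/2)(q_F) = 0.
Flint's profit: π_F = (460 - 0.5Q)q_F - (194q_F + q_F²). Setting ∂π_F/∂q_F = 0: 266 - 3q_F - (1/2)(q_E) = 0.
So q_E = (370 - (1/2)q_F)/7 and q_F = (266 - (1/2)q_E)/3.
Solving the pair: q_E = 47.0843, q_F = 80.8193.
Price P = 460 - (1/2)·127.9036 = 396.0482.
Echo's profit: 396.0482·47.0843 - 90·47.0843 - 3·47.0843² = 7759.2719.

7759.27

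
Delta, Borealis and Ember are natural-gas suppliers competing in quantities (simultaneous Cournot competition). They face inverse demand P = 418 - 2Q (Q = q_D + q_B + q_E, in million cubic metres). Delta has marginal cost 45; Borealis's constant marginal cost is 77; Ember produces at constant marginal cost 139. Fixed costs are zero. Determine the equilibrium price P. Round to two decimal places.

169.75

Delta's profit: π_D = (418 - 2Q)q_D - (45q_D). Setting ∂π_D/∂q_D = 0: 373 - 4q_D - 2(q_B + q_E) = 0.
Borealis's first-order condition: 341 - 4q_B - 2(q_D + q_E) = 0.
Ember's profit: π_E = (418 - 2Q)q_E - (139q_E). Setting ∂π_E/∂q_E = 0: 279 - 4q_E - 2(q_D + q_B) = 0.
Summing all 3 equations gives 993 − 8Q = 0, hence Q = 993/8.
Back-substituting: q_D = (373 − 993/4)/2 = 499/8, q_B = (341 − 993/4)/2 = 371/8, q_E = (279 − 993/4)/2 = 123/8.
Total output Q = 993/8, so price P = 418 - 2·(993/8) = 679/4.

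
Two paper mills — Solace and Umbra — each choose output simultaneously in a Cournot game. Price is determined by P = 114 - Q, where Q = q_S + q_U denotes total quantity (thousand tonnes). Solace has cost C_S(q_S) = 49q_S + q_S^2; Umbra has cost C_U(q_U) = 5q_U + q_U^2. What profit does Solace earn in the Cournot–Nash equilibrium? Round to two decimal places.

202.68

Solace's profit: π_S = (114 - Q)q_S - (49q_S + q_S²). Setting ∂π_S/∂q_S = 0: 65 - 4q_S - (q_U) = 0.
Umbra's profit: π_U = (114 - Q)q_U - (5q_U + q_U²). Setting ∂π_U/∂q_U = 0: 109 - 4q_U - (q_S) = 0.
So q_S = (65 - q_U)/4 and q_U = (109 - q_S)/4.
Substituting one into the other gives q_S = 151/15 and q_U = 371/15.
Price P = 114 - 174/5 = 396/5.
Solace's profit: (396/5)·(151/15) - 49·(151/15) - (151/15)² = 202.6756.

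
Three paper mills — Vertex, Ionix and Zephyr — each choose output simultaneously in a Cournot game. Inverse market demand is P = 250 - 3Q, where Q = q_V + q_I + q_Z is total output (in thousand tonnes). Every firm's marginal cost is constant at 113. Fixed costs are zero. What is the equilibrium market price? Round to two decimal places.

A representative firm's profit is π_i = q_i(250 - 3Q) - 113q_i.
First-order condition (treating rivals' output as given): 137 - 6q_i - 3·Σ_{j≠i} q_j = 0.
With identical firms every q_j equals q_i, so Σ_{j≠i} q_j = 2q_i and 137 = 12q_i, giving q_i = 137/12.
Total output Q = 137/4, so price P = 250 - 3·(137/4) = 589/4.

147.25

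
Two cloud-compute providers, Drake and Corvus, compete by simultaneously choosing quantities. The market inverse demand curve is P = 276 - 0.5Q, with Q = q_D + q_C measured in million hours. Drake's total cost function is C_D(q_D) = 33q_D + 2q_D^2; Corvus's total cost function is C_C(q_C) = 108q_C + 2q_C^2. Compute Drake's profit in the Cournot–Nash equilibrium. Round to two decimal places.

Drake's profit: π_D = (276 - 0.5Q)q_D - (33q_D + 2q_D²). Setting ∂π_D/∂q_D = 0: 243 - 5q_D - (1/2)(q_C) = 0.
Corvus's first-order condition: 168 - 5q_C - (1/2)(q_D) = 0.
Best responses: q_D = (243 - (1/2)q_C)/5, q_C = (168 - (1/2)q_D)/5.
Solving the pair: q_D = 1508/33, q_C = 958/33.
Price P = 276 - (1/2)·(822/11) = 238.6364.
Drake's profit: 238.6364·(1508/33) - 33·(1508/33) - 2(1508/33)² = 5220.5326.

5220.53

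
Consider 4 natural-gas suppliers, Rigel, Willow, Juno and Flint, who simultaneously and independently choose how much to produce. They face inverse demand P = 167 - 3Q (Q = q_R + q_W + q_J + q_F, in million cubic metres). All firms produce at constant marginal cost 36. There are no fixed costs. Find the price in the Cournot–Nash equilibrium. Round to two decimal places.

62.20

A representative firm's profit is π_i = q_i(167 - 3Q) - 36q_i.
First-order condition (treating rivals' output as given): 131 - 6q_i - 3·Σ_{j≠i} q_j = 0.
By symmetry each firm produces the same amount; substituting Σ_{j≠i} q_j = 3q_i yields q_i = 131/15.
Total output Q = 524/15, so price P = 167 - 3·(524/15) = 311/5.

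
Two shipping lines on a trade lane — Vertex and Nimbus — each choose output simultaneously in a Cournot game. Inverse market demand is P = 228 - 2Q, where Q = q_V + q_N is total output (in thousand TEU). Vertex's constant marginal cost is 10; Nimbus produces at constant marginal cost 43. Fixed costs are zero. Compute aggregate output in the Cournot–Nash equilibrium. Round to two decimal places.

Vertex's profit: π_V = (228 - 2Q)q_V - (10q_V). Setting ∂π_V/∂q_V = 0: 218 - 4q_V - 2(q_N) = 0.
Nimbus's profit: π_N = (228 - 2Q)q_N - (43q_N). Setting ∂π_N/∂q_N = 0: 185 - 4q_N - 2(q_V) = 0.
Best responses: q_V = (218 - 2q_N)/4, q_N = (185 - 2q_V)/4.
Substituting one into the other gives q_V = 251/6 and q_N = 76/3.
Total output Q = 251/6 + 76/3 = 403/6.

67.17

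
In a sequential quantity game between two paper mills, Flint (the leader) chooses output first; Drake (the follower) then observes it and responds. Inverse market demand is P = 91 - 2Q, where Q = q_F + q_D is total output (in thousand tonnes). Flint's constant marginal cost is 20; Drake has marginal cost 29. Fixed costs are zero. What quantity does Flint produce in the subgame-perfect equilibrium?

20

Solve by backward induction. Given q_F, the follower Drake maximises π_D = (91 - 2q_F - 2q_D)q_D - 29q_D.
∂π_D/∂q_D = 62 - 2q_F - 4q_D = 0 gives the reaction function q_D = (62 - 2q_F)/4.
Flint substitutes q_D(q_F) into its own profit: π_F = q_F(91 - 2q_F - (62 - 2q_F)/2) - 20q_F = (60 - q_F)q_F - 20q_F.
Maximising: ∂π_F/∂q_F = 40 - 2q_F = 0, giving q_F = 20.
Then q_D = (62 - 2·20)/4 = 11/2.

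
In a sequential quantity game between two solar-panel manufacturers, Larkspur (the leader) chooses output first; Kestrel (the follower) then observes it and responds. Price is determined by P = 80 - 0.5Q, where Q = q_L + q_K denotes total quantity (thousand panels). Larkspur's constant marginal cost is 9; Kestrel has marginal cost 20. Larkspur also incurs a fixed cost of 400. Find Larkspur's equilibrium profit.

1281

The follower Kestrel best-responds to any q_L: π_K = (80 - 0.5Q)q_K - 20q_K.
Setting the follower's marginal profit to zero, 60 - (1/2)q_L - q_K = 0, i.e. q_K = (60 - (1/2)q_L).
Larkspur substitutes q_K(q_L) into its own profit: π_L = q_L(80 - (1/2)q_L - (60 - (1/2)q_L)/2) - 9q_L = (50 - (1/4)q_L)q_L - 9q_L.
Maximising: ∂π_L/∂q_L = 41 - (1/2)q_L = 0, giving q_L = 82.
Then q_K = (60 - (1/2)·82) = 19.
Price P = 80 - (1/2)·101 = 59/2.
Larkspur's profit: (59/2 - 9)·82 - 400 = 1281.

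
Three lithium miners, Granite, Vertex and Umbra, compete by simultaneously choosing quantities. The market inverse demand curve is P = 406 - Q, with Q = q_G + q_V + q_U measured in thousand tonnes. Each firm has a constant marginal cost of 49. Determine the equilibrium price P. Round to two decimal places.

Each firm earns π_i = (406 - Q)q_i - 49q_i.
Setting ∂π_i/∂q_i = 0 with rivals' quantities fixed: 357 - 2q_i - Σ_{j≠i} q_j = 0.
With identical firms every q_j equals q_i, so Σ_{j≠i} q_j = 2q_i and 357 = 4q_i, giving q_i = 357/4.
Total output Q = 1071/4, so price P = 406 - 1071/4 = 553/4.

138.25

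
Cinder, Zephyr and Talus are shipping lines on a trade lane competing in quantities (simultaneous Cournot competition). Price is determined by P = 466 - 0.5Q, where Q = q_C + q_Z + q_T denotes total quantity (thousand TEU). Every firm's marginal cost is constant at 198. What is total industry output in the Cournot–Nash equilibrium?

402

Each firm earns π_i = (466 - 0.5Q)q_i - 198q_i.
First-order condition (treating rivals' output as given): 268 - q_i - (1/2)·Σ_{j≠i} q_j = 0.
By symmetry each firm produces the same amount; substituting Σ_{j≠i} q_j = 2q_i yields q_i = 268/2 = 134.
Total output Q = 134 + 134 + 134 = 402.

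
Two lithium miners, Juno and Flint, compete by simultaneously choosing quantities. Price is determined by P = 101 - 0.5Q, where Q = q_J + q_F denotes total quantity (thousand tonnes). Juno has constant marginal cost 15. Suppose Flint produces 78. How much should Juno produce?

With the rival's output fixed at 78, Juno's profit is π_J = (101 - (1/2)·78 - (1/2)q_J)q_J - (15q_J) = (62 - (1/2)q_J)q_J - (15q_J).
∂π_J/∂q_J = 47 - q_J = 0, so q_J = 47.

47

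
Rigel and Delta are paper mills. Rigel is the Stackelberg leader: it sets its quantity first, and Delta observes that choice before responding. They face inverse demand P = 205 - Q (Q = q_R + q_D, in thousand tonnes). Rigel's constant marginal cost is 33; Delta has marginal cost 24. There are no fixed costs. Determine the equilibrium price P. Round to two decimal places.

73.75

The follower Delta best-responds to any q_R: π_D = (205 - Q)q_D - 24q_D.
Follower FOC: 181 - q_R - 2q_D = 0, so q_D(q_R) = (181 - q_R)/2.
The leader anticipates this reaction. Substituting into P = 205 - Q gives P = 229/2 - (1/2)q_R, so π_R = (229/2 - (1/2)q_R)q_R - 33q_R.
Maximising: ∂π_R/∂q_R = 163/2 - q_R = 0, giving q_R = 163/2.
Then q_D = (181 - 163/2)/2 = 199/4.
Total output Q = 525/4, so price P = 205 - 525/4 = 295/4.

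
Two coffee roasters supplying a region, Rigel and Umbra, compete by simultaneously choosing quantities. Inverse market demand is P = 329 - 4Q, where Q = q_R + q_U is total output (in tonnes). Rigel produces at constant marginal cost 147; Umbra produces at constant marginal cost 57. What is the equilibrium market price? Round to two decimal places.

177.67

Rigel's profit: π_R = (329 - 4Q)q_R - (147q_R). Setting ∂π_R/∂q_R = 0: 182 - 8q_R - 4(q_U) = 0.
Umbra's profit: π_U = (329 - 4Q)q_U - (57q_U). Setting ∂π_U/∂q_U = 0: 272 - 8q_U - 4(q_R) = 0.
So q_R = (182 - 4q_U)/8 and q_U = (272 - 4q_R)/8.
Substituting one into the other gives q_R = 23/3 and q_U = 181/6.
Total output Q = 227/6, so price P = 329 - 4·(227/6) = 533/3.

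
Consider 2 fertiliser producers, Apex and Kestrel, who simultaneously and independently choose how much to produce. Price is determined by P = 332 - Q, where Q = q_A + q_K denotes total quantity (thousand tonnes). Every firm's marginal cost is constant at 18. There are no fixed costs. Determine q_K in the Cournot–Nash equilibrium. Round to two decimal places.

104.67

Each firm earns π_i = (332 - Q)q_i - 18q_i.
First-order condition (treating rivals' output as given): 314 - 2q_i - q_j = 0.
With identical firms every q_j equals q_i, so q_j = q_i and 314 = 3q_i, giving q_i = 314/3.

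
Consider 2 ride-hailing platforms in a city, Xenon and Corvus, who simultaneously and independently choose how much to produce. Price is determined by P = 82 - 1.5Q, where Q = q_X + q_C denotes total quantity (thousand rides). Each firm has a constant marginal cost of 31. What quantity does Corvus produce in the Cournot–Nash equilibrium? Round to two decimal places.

11.33

Each firm earns π_i = (82 - 1.5Q)q_i - 31q_i.
First-order condition (treating rivals' output as given): 51 - 3q_i - (3/2)q_j = 0.
By symmetry each firm produces the same amount; substituting q_j = q_i yields q_i = 51/(9/2) = 34/3.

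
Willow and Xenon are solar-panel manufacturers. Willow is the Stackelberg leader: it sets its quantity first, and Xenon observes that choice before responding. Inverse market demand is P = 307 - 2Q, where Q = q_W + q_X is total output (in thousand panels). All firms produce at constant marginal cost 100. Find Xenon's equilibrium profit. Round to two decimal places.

The follower Xenon best-responds to any q_W: π_X = (307 - 2Q)q_X - 100q_X.
Follower FOC: 207 - 2q_W - 4q_X = 0, so q_X(q_W) = (207 - 2q_W)/4.
The leader anticipates this reaction. Substituting into P = 307 - 2Q gives P = 407/2 - q_W, so π_W = (407/2 - q_W)q_W - 100q_W.
Maximising: ∂π_W/∂q_W = 207/2 - 2q_W = 0, giving q_W = 207/4.
Then q_X = (207 - 2·(207/4))/4 = 207/8.
Price P = 307 - 2·(621/8) = 607/4.
Xenon's profit: (607/4 - 100)·(207/8) = 1339.0313.

1339.03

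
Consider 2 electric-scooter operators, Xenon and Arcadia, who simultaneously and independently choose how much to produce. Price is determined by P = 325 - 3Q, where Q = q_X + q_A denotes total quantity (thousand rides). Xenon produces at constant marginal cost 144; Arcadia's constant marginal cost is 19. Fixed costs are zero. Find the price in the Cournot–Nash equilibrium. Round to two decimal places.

162.67

Xenon's profit: π_X = (325 - 3Q)q_X - (144q_X). Setting ∂π_X/∂q_X = 0: 181 - 6q_X - 3(q_A) = 0.
Arcadia's first-order condition: 306 - 6q_A - 3(q_X) = 0.
Rearranging gives the reaction functions q_X = (181 - 3q_A)/6 and q_A = (306 - 3q_X)/6.
Solving the pair: q_X = 56/9, q_A = 431/9.
Total output Q = 487/9, so price P = 325 - 3·(487/9) = 488/3.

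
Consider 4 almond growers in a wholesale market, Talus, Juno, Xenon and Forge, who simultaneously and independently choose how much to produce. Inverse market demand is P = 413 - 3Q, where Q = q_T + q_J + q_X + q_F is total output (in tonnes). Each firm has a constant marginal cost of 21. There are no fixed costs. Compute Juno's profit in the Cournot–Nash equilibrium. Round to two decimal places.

2048.85

A representative firm's profit is π_i = q_i(413 - 3Q) - 21q_i.
Setting ∂π_i/∂q_i = 0 with rivals' quantities fixed: 392 - 6q_i - 3·Σ_{j≠i} q_j = 0.
With identical firms every q_j equals q_i, so Σ_{j≠i} q_j = 3q_i and 392 = 15q_i, giving q_i = 392/15.
Price P = 413 - 3·(1568/15) = 497/5.
Juno's profit: (497/5 - 21)·(392/15) = 2048.8533.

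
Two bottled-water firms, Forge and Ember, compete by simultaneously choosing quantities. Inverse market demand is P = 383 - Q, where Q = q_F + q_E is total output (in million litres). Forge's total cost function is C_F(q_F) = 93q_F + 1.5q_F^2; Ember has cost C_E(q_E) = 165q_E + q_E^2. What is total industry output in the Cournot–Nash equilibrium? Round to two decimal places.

91.68

Forge's profit: π_F = (383 - Q)q_F - (93q_F + (3/2)q_F²). Setting ∂π_F/∂q_F = 0: 290 - 5q_F - (q_E) = 0.
Ember's first-order condition: 218 - 4q_E - (q_F) = 0.
Rearranging gives the reaction functions q_F = (290 - q_E)/5 and q_E = (218 - q_F)/4.
Substituting one into the other gives q_F = 942/19 and q_E = 800/19.
Total output Q = 942/19 + 800/19 = 1742/19.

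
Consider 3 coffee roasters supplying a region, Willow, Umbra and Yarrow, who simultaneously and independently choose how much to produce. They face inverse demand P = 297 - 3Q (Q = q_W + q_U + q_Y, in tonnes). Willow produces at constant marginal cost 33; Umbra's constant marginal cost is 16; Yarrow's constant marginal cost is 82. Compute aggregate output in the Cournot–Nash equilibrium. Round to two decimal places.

63.33

Willow's profit: π_W = (297 - 3Q)q_W - (33q_W). Setting ∂π_W/∂q_W = 0: 264 - 6q_W - 3(q_U + q_Y) = 0.
Umbra's first-order condition: 281 - 6q_U - 3(q_W + q_Y) = 0.
Yarrow's first-order condition: 215 - 6q_Y - 3(q_W + q_U) = 0.
Adding the 3 first-order conditions: 760 − 12Q = 0, so Q = 190/3.
Back-substituting: q_W = (264 − 190)/3 = 74/3, q_U = (281 − 190)/3 = 91/3, q_Y = (215 − 190)/3 = 25/3.
Total output Q = 74/3 + 91/3 + 25/3 = 190/3.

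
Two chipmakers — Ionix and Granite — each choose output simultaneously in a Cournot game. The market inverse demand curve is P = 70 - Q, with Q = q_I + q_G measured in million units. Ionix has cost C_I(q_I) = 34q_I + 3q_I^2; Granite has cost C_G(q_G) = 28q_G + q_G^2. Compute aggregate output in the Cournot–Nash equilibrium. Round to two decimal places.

12.97

Ionix's profit: π_I = (70 - Q)q_I - (34q_I + 3q_I²). Setting ∂π_I/∂q_I = 0: 36 - 8q_I - (q_G) = 0.
Granite's first-order condition: 42 - 4q_G - (q_I) = 0.
Best responses: q_I = (36 - q_G)/8, q_G = (42 - q_I)/4.
Solving the pair: q_I = 102/31, q_G = 300/31.
Total output Q = 102/31 + 300/31 = 402/31.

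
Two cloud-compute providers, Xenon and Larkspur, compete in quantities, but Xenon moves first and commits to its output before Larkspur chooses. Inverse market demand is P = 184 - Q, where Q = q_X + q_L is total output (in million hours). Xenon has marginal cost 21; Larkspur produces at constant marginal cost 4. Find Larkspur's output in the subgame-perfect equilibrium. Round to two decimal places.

The follower Larkspur best-responds to any q_X: π_L = (184 - Q)q_L - 4q_L.
∂π_L/∂q_L = 180 - q_X - 2q_L = 0 gives the reaction function q_L = (180 - q_X)/2.
Xenon substitutes q_L(q_X) into its own profit: π_X = q_X(184 - q_X - (180 - q_X)/2) - 21q_X = (94 - (1/2)q_X)q_X - 21q_X.
Leader FOC: 73 - q_X = 0, so q_X = 73.
Then q_L = (180 - 73)/2 = 107/2.

53.50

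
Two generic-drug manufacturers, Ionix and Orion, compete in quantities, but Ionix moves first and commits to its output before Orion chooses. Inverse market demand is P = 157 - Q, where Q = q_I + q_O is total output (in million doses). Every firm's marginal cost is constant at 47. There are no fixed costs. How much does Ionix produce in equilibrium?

55

The follower Orion best-responds to any q_I: π_O = (157 - Q)q_O - 47q_O.
Setting the follower's marginal profit to zero, 110 - q_I - 2q_O = 0, i.e. q_O = (110 - q_I)/2.
Ionix substitutes q_O(q_I) into its own profit: π_I = q_I(157 - q_I - (110 - q_I)/2) - 47q_I = (102 - (1/2)q_I)q_I - 47q_I.
The leader's first-order condition 55 - q_I = 0 yields q_I = 55.
Then q_O = (110 - 55)/2 = 55/2.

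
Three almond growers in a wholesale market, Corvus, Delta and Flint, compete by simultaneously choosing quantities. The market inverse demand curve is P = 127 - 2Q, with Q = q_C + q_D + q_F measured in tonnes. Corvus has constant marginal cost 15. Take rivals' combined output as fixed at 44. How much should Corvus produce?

6

With rivals' combined output fixed at 44, Corvus's profit is π_C = (127 - 2·44 - 2q_C)q_C - (15q_C) = (39 - 2q_C)q_C - (15q_C).
∂π_C/∂q_C = 24 - 4q_C = 0, so q_C = 6.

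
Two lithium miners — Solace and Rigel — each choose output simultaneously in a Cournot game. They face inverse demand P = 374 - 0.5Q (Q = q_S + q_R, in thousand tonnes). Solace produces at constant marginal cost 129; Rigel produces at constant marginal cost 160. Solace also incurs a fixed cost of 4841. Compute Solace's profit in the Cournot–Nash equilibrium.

Solace's profit: π_S = (374 - 0.5Q)q_S - (129q_S). Setting ∂π_S/∂q_S = 0: 245 - q_S - (1/2)(q_R) = 0.
Rigel's first-order condition: 214 - q_R - (1/2)(q_S) = 0.
Rearranging gives the reaction functions q_S = (245 - (1/2)q_R) and q_R = (214 - (1/2)q_S).
Solving the pair: q_S = 184, q_R = 122.
Price P = 374 - (1/2)·306 = 221.
Solace's profit: (221 - 129)·184 - 4841 = 12087.

12087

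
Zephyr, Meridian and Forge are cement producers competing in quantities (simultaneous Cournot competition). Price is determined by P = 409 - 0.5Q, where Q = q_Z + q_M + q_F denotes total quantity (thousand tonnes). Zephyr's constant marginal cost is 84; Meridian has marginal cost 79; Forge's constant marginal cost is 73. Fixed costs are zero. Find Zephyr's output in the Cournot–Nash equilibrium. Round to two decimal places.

154.50

Zephyr's profit: π_Z = (409 - 0.5Q)q_Z - (84q_Z). Setting ∂π_Z/∂q_Z = 0: 325 - q_Z - (1/2)(q_M + q_F) = 0.
Meridian's first-order condition: 330 - q_M - (1/2)(q_Z + q_F) = 0.
Forge's first-order condition: 336 - q_F - (1/2)(q_Z + q_M) = 0.
Summing all 3 equations gives 991 − 2Q = 0, hence Q = 991/2.
Back-substituting: q_Z = (325 − 991/4)/(1/2) = 309/2, q_M = (330 − 991/4)/(1/2) = 329/2, q_F = (336 − 991/4)/(1/2) = 353/2.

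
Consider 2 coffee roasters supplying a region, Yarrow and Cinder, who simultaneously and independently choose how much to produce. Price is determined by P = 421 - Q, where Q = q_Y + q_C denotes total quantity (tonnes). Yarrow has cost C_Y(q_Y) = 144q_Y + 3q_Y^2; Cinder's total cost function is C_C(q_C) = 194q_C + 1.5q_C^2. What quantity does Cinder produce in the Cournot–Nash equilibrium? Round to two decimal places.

Yarrow's profit: π_Y = (421 - Q)q_Y - (144q_Y + 3q_Y²). Setting ∂π_Y/∂q_Y = 0: 277 - 8q_Y - (q_C) = 0.
Cinder's profit: π_C = (421 - Q)q_C - (194q_C + (3/2)q_C²). Setting ∂π_C/∂q_C = 0: 227 - 5q_C - (q_Y) = 0.
So q_Y = (277 - q_C)/8 and q_C = (227 - q_Y)/5.
Substituting one into the other gives q_Y = 386/13 and q_C = 513/13.

39.46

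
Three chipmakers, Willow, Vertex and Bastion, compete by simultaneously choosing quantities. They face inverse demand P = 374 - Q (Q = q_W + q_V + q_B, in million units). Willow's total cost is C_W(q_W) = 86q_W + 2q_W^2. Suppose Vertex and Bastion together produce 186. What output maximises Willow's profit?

17

With rivals' combined output fixed at 186, Willow's profit is π_W = (374 - 186 - q_W)q_W - (86q_W + 2q_W²) = (188 - q_W)q_W - (86q_W + 2q_W²).
∂π_W/∂q_W = 102 - 6q_W = 0, so q_W = 17.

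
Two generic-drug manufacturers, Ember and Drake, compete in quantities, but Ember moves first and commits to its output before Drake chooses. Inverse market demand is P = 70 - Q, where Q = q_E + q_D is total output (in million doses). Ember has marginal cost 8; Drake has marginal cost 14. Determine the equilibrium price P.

25

Solve by backward induction. Given q_E, the follower Drake maximises π_D = (70 - q_E - q_D)q_D - 14q_D.
∂π_D/∂q_D = 56 - q_E - 2q_D = 0 gives the reaction function q_D = (56 - q_E)/2.
The leader anticipates this reaction. Substituting into P = 70 - Q gives P = 42 - (1/2)q_E, so π_E = (42 - (1/2)q_E)q_E - 8q_E.
Maximising: ∂π_E/∂q_E = 34 - q_E = 0, giving q_E = 34.
Then q_D = (56 - 34)/2 = 11.
Total output Q = 45, so price P = 70 - 45 = 25.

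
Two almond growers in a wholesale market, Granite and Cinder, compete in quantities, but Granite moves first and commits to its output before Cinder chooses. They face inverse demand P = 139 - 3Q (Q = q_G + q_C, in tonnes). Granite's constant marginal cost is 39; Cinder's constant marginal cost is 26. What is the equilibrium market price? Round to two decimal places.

60.75

The follower Cinder best-responds to any q_G: π_C = (139 - 3Q)q_C - 26q_C.
Follower FOC: 113 - 3q_G - 6q_C = 0, so q_C(q_G) = (113 - 3q_G)/6.
Granite substitutes q_C(q_G) into its own profit: π_G = q_G(139 - 3q_G - (113 - 3q_G)/2) - 39q_G = (165/2 - (3/2)q_G)q_G - 39q_G.
Maximising: ∂π_G/∂q_G = 87/2 - 3q_G = 0, giving q_G = 29/2.
Then q_C = (113 - 3·(29/2))/6 = 139/12.
Total output Q = 313/12, so price P = 139 - 3·(313/12) = 243/4.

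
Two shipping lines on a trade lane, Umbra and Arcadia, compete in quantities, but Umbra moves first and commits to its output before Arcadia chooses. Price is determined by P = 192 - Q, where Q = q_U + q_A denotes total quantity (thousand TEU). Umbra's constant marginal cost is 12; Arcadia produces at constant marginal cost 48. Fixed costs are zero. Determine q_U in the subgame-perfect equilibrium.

108

Solve by backward induction. Given q_U, the follower Arcadia maximises π_A = (192 - q_U - q_A)q_A - 48q_A.
Follower FOC: 144 - q_U - 2q_A = 0, so q_A(q_U) = (144 - q_U)/2.
The leader anticipates this reaction. Substituting into P = 192 - Q gives P = 120 - (1/2)q_U, so π_U = (120 - (1/2)q_U)q_U - 12q_U.
The leader's first-order condition 108 - q_U = 0 yields q_U = 108.
Then q_A = (144 - 108)/2 = 18.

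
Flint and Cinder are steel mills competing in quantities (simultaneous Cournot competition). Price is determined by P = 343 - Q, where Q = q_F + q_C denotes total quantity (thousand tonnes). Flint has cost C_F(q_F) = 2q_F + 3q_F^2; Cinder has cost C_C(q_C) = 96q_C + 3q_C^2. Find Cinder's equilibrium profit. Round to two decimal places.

Flint's profit: π_F = (343 - Q)q_F - (2q_F + 3q_F²). Setting ∂π_F/∂q_F = 0: 341 - 8q_F - (q_C) = 0.
Cinder's profit: π_C = (343 - Q)q_C - (96q_C + 3q_C²). Setting ∂π_C/∂q_C = 0: 247 - 8q_C - (q_F) = 0.
Best responses: q_F = (341 - q_C)/8, q_C = (247 - q_F)/8.
Substituting one into the other gives q_F = 827/21 and q_C = 545/21.
Price P = 343 - 196/3 = 833/3.
Cinder's profit: (833/3)·(545/21) - 96·(545/21) - 3(545/21)² = 2694.1043.

2694.10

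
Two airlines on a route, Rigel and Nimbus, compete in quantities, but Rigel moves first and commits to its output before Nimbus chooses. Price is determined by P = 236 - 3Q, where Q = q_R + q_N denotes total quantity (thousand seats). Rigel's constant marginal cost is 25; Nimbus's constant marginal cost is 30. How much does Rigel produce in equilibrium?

The follower Nimbus best-responds to any q_R: π_N = (236 - 3Q)q_N - 30q_N.
∂π_N/∂q_N = 206 - 3q_R - 6q_N = 0 gives the reaction function q_N = (206 - 3q_R)/6.
Rigel substitutes q_N(q_R) into its own profit: π_R = q_R(236 - 3q_R - (206 - 3q_R)/2) - 25q_R = (133 - (3/2)q_R)q_R - 25q_R.
Maximising: ∂π_R/∂q_R = 108 - 3q_R = 0, giving q_R = 36.
Then q_N = (206 - 3·36)/6 = 49/3.

36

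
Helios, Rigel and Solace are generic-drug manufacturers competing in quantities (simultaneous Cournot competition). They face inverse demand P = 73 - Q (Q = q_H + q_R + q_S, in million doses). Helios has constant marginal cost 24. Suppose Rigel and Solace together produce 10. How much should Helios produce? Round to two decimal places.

With rivals' combined output fixed at 10, Helios's profit is π_H = (73 - 10 - q_H)q_H - (24q_H) = (63 - q_H)q_H - (24q_H).
∂π_H/∂q_H = 39 - 2q_H = 0, so q_H = 39/2.

19.50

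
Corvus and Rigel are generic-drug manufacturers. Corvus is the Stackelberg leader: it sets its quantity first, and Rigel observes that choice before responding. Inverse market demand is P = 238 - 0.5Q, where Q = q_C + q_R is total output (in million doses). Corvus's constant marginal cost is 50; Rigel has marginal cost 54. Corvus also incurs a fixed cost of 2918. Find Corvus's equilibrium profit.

The follower Rigel best-responds to any q_C: π_R = (238 - 0.5Q)q_R - 54q_R.
Setting the follower's marginal profit to zero, 184 - (1/2)q_C - q_R = 0, i.e. q_R = (184 - (1/2)q_C).
Corvus substitutes q_R(q_C) into its own profit: π_C = q_C(238 - (1/2)q_C - (184 - (1/2)q_C)/2) - 50q_C = (146 - (1/4)q_C)q_C - 50q_C.
The leader's first-order condition 96 - (1/2)q_C = 0 yields q_C = 192.
Then q_R = (184 - (1/2)·192) = 88.
Price P = 238 - (1/2)·280 = 98.
Corvus's profit: (98 - 50)·192 - 2918 = 6298.

6298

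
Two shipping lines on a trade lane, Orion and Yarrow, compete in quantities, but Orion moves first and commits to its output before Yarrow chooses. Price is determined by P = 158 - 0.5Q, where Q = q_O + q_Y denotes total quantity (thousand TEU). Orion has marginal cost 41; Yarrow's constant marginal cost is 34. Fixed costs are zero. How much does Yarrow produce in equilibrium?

The follower Yarrow best-responds to any q_O: π_Y = (158 - 0.5Q)q_Y - 34q_Y.
Setting the follower's marginal profit to zero, 124 - (1/2)q_O - q_Y = 0, i.e. q_Y = (124 - (1/2)q_O).
The leader anticipates this reaction. Substituting into P = 158 - 0.5Q gives P = 96 - (1/4)q_O, so π_O = (96 - (1/4)q_O)q_O - 41q_O.
Leader FOC: 55 - (1/2)q_O = 0, so q_O = 110.
Then q_Y = (124 - (1/2)·110) = 69.

69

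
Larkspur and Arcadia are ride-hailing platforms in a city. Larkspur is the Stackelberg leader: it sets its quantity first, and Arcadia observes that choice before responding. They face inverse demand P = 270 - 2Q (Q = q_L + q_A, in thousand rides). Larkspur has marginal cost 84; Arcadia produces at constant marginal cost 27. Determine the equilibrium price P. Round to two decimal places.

The follower Arcadia best-responds to any q_L: π_A = (270 - 2Q)q_A - 27q_A.
Follower FOC: 243 - 2q_L - 4q_A = 0, so q_A(q_L) = (243 - 2q_L)/4.
The leader anticipates this reaction. Substituting into P = 270 - 2Q gives P = 297/2 - q_L, so π_L = (297/2 - q_L)q_L - 84q_L.
Maximising: ∂π_L/∂q_L = 129/2 - 2q_L = 0, giving q_L = 129/4.
Then q_A = (243 - 2·(129/4))/4 = 357/8.
Total output Q = 615/8, so price P = 270 - 2·(615/8) = 465/4.

116.25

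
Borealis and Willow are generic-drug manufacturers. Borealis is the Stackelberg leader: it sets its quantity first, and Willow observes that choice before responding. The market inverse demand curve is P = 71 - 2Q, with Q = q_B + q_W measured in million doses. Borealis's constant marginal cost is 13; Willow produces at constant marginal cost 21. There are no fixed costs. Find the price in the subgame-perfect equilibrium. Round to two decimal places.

The follower Willow best-responds to any q_B: π_W = (71 - 2Q)q_W - 21q_W.
Setting the follower's marginal profit to zero, 50 - 2q_B - 4q_W = 0, i.e. q_W = (50 - 2q_B)/4.
Borealis substitutes q_W(q_B) into its own profit: π_B = q_B(71 - 2q_B - (50 - 2q_B)/2) - 13q_B = (46 - q_B)q_B - 13q_B.
Maximising: ∂π_B/∂q_B = 33 - 2q_B = 0, giving q_B = 33/2.
Then q_W = (50 - 2·(33/2))/4 = 17/4.
Total output Q = 83/4, so price P = 71 - 2·(83/4) = 59/2.

29.50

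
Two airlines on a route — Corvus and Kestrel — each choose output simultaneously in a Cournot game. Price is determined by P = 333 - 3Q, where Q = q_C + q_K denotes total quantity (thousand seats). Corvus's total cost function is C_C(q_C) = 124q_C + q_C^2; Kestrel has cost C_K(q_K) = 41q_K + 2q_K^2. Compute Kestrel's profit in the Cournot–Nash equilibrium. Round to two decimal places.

Corvus's profit: π_C = (333 - 3Q)q_C - (124q_C + q_C²). Setting ∂π_C/∂q_C = 0: 209 - 8q_C - 3(q_K) = 0.
Kestrel's profit: π_K = (333 - 3Q)q_K - (41q_K + 2q_K²). Setting ∂π_K/∂q_K = 0: 292 - 10q_K - 3(q_C) = 0.
Rearranging gives the reaction functions q_C = (209 - 3q_K)/8 and q_K = (292 - 3q_C)/10.
Solving the pair: q_C = 1214/71, q_K = 1709/71.
Price P = 333 - 3·41.1690 = 209.4930.
Kestrel's profit: 209.4930·(1709/71) - 41·(1709/71) - 2(1709/71)² = 2896.9262.

2896.93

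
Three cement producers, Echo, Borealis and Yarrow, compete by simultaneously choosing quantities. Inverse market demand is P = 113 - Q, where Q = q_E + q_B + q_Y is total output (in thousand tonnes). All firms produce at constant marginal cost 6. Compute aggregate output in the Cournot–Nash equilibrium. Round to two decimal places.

Each firm earns π_i = (113 - Q)q_i - 6q_i.
First-order condition (treating rivals' output as given): 107 - 2q_i - Σ_{j≠i} q_j = 0.
By symmetry each firm produces the same amount; substituting Σ_{j≠i} q_j = 2q_i yields q_i = 107/4.
Total output Q = 107/4 + 107/4 + 107/4 = 321/4.

80.25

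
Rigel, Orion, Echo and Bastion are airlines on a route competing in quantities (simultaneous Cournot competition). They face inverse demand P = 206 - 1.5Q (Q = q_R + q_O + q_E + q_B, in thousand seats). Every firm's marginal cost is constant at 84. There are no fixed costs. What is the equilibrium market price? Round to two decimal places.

108.40

Each firm earns π_i = (206 - 1.5Q)q_i - 84q_i.
First-order condition (treating rivals' output as given): 122 - 3q_i - (3/2)·Σ_{j≠i} q_j = 0.
By symmetry each firm produces the same amount; substituting Σ_{j≠i} q_j = 3q_i yields q_i = 122/(15/2) = 244/15.
Total output Q = 976/15, so price P = 206 - (3/2)·(976/15) = 542/5.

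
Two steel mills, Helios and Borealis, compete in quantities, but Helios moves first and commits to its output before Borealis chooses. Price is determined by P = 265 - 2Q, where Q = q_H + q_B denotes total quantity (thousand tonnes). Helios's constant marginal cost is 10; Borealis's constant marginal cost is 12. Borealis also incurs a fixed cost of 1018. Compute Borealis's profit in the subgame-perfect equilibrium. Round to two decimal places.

919.53

Solve by backward induction. Given q_H, the follower Borealis maximises π_B = (265 - 2q_H - 2q_B)q_B - 12q_B.
Follower FOC: 253 - 2q_H - 4q_B = 0, so q_B(q_H) = (253 - 2q_H)/4.
The leader anticipates this reaction. Substituting into P = 265 - 2Q gives P = 277/2 - q_H, so π_H = (277/2 - q_H)q_H - 10q_H.
Maximising: ∂π_H/∂q_H = 257/2 - 2q_H = 0, giving q_H = 257/4.
Then q_B = (253 - 2·(257/4))/4 = 249/8.
Price P = 265 - 2·(763/8) = 297/4.
Borealis's profit: (297/4 - 12)·(249/8) - 1018 = 919.5313.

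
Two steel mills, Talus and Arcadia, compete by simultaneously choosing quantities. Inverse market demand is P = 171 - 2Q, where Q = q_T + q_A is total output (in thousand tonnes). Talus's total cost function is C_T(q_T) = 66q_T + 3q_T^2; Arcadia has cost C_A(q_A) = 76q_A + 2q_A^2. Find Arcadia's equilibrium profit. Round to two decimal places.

379.22

Talus's profit: π_T = (171 - 2Q)q_T - (66q_T + 3q_T²). Setting ∂π_T/∂q_T = 0: 105 - 10q_T - 2(q_A) = 0.
Arcadia's profit: π_A = (171 - 2Q)q_A - (76q_A + 2q_A²). Setting ∂π_A/∂q_A = 0: 95 - 8q_A - 2(q_T) = 0.
Rearranging gives the reaction functions q_T = (105 - 2q_A)/10 and q_A = (95 - 2q_T)/8.
Solving the pair: q_T = 325/38, q_A = 185/19.
Price P = 171 - 2·(695/38) = 134.4211.
Arcadia's profit: 134.4211·(185/19) - 76·(185/19) - 2(185/19)² = 379.2244.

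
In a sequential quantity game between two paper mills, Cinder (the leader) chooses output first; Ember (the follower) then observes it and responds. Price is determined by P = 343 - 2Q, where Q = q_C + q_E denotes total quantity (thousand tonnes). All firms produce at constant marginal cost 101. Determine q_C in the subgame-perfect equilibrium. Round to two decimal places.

Solve by backward induction. Given q_C, the follower Ember maximises π_E = (343 - 2q_C - 2q_E)q_E - 101q_E.
∂π_E/∂q_E = 242 - 2q_C - 4q_E = 0 gives the reaction function q_E = (242 - 2q_C)/4.
Cinder substitutes q_E(q_C) into its own profit: π_C = q_C(343 - 2q_C - (242 - 2q_C)/2) - 101q_C = (222 - q_C)q_C - 101q_C.
Maximising: ∂π_C/∂q_C = 121 - 2q_C = 0, giving q_C = 121/2.
Then q_E = (242 - 2·(121/2))/4 = 121/4.

60.50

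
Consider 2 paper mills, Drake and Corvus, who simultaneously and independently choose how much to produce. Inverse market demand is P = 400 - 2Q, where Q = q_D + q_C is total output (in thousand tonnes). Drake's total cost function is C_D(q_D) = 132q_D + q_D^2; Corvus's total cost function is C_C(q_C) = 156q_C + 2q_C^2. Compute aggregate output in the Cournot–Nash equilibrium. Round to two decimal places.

58.73

Drake's profit: π_D = (400 - 2Q)q_D - (132q_D + q_D²). Setting ∂π_D/∂q_D = 0: 268 - 6q_D - 2(q_C) = 0.
Corvus's first-order condition: 244 - 8q_C - 2(q_D) = 0.
Rearranging gives the reaction functions q_D = (268 - 2q_C)/6 and q_C = (244 - 2q_D)/8.
Solving the pair: q_D = 414/11, q_C = 232/11.
Total output Q = 414/11 + 232/11 = 646/11.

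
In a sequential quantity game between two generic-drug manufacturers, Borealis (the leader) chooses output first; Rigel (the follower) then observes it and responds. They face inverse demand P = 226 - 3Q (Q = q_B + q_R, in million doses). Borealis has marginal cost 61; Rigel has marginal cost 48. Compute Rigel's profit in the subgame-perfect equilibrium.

867

Solve by backward induction. Given q_B, the follower Rigel maximises π_R = (226 - 3q_B - 3q_R)q_R - 48q_R.
∂π_R/∂q_R = 178 - 3q_B - 6q_R = 0 gives the reaction function q_R = (178 - 3q_B)/6.
Borealis substitutes q_R(q_B) into its own profit: π_B = q_B(226 - 3q_B - (178 - 3q_B)/2) - 61q_B = (137 - (3/2)q_B)q_B - 61q_B.
Leader FOC: 76 - 3q_B = 0, so q_B = 76/3.
Then q_R = (178 - 3·(76/3))/6 = 17.
Price P = 226 - 3·(127/3) = 99.
Rigel's profit: (99 - 48)·17 = 867.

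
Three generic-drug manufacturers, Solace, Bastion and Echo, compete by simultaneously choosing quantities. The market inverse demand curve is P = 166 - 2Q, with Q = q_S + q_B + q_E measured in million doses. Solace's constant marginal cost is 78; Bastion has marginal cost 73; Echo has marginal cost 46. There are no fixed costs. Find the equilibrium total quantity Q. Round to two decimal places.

Solace's profit: π_S = (166 - 2Q)q_S - (78q_S). Setting ∂π_S/∂q_S = 0: 88 - 4q_S - 2(q_B + q_E) = 0.
Bastion's profit: π_B = (166 - 2Q)q_B - (73q_B). Setting ∂π_B/∂q_B = 0: 93 - 4q_B - 2(q_S + q_E) = 0.
Echo's profit: π_E = (166 - 2Q)q_E - (46q_E). Setting ∂π_E/∂q_E = 0: 120 - 4q_E - 2(q_S + q_B) = 0.
Adding the 3 conditions: 301 − 4Q − 4Q = 0, i.e. Q = 301/8.
Back-substituting: q_S = (88 − 301/4)/2 = 51/8, q_B = (93 − 301/4)/2 = 71/8, q_E = (120 − 301/4)/2 = 179/8.
Total output Q = 51/8 + 71/8 + 179/8 = 301/8.

37.63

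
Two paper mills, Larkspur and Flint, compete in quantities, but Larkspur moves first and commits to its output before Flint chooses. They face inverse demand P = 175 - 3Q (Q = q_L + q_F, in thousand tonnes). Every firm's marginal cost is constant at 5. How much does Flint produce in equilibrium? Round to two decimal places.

The follower Flint best-responds to any q_L: π_F = (175 - 3Q)q_F - 5q_F.
Follower FOC: 170 - 3q_L - 6q_F = 0, so q_F(q_L) = (170 - 3q_L)/6.
The leader anticipates this reaction. Substituting into P = 175 - 3Q gives P = 90 - (3/2)q_L, so π_L = (90 - (3/2)q_L)q_L - 5q_L.
Leader FOC: 85 - 3q_L = 0, so q_L = 85/3.
Then q_F = (170 - 3·(85/3))/6 = 85/6.

14.17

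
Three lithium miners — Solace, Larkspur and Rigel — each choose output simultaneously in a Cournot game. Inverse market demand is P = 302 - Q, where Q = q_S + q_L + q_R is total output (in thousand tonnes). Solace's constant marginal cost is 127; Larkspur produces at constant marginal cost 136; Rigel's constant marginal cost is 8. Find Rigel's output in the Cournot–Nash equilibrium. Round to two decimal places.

Solace's profit: π_S = (302 - Q)q_S - (127q_S). Setting ∂π_S/∂q_S = 0: 175 - 2q_S - (q_L + q_R) = 0.
Larkspur's profit: π_L = (302 - Q)q_L - (136q_L). Setting ∂π_L/∂q_L = 0: 166 - 2q_L - (q_S + q_R) = 0.
Rigel's profit: π_R = (302 - Q)q_R - (8q_R). Setting ∂π_R/∂q_R = 0: 294 - 2q_R - (q_S + q_L) = 0.
Summing all 3 equations gives 635 − 4Q = 0, hence Q = 635/4.
Back-substituting: q_S = (175 − 635/4) = 65/4, q_L = (166 − 635/4) = 29/4, q_R = (294 − 635/4) = 541/4.

135.25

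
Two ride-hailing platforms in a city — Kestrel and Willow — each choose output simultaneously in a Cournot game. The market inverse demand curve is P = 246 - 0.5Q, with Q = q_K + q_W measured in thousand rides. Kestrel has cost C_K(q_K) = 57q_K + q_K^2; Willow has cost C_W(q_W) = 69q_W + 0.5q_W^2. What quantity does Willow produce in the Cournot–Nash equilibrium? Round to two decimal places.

Kestrel's profit: π_K = (246 - 0.5Q)q_K - (57q_K + q_K²). Setting ∂π_K/∂q_K = 0: 189 - 3q_K - (1/2)(q_W) = 0.
Willow's first-order condition: 177 - 2q_W - (1/2)(q_K) = 0.
Rearranging gives the reaction functions q_K = (189 - (1/2)q_W)/3 and q_W = (177 - (1/2)q_K)/2.
Substituting one into the other gives q_K = 1158/23 and q_W = 1746/23.

75.91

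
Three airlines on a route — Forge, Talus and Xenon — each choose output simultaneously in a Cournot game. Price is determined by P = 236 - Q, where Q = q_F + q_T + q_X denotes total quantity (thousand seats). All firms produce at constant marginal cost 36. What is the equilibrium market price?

A representative firm's profit is π_i = q_i(236 - Q) - 36q_i.
Setting ∂π_i/∂q_i = 0 with rivals' quantities fixed: 200 - 2q_i - Σ_{j≠i} q_j = 0.
By symmetry each firm produces the same amount; substituting Σ_{j≠i} q_j = 2q_i yields q_i = 200/4 = 50.
Total output Q = 150, so price P = 236 - 150 = 86.

86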